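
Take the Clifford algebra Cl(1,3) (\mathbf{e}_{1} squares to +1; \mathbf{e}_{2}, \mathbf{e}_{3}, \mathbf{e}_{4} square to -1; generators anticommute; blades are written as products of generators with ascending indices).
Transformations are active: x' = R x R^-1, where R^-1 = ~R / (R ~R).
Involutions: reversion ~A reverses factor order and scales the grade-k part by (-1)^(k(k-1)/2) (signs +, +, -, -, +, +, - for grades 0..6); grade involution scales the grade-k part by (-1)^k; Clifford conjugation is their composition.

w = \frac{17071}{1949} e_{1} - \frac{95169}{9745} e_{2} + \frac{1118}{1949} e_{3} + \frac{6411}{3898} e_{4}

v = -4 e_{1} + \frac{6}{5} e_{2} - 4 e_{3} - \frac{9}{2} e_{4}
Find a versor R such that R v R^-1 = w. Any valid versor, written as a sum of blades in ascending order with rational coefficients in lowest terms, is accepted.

A norm check does it: q(v) = q(w) = -\frac{2169}{100}, hence R = v + w = \frac{9275}{1949} e_{1} - \frac{16695}{1949} e_{2} - \frac{6678}{1949} e_{3} - \frac{5565}{1949} e_{4} realises the map — parallel part kept, (v - w)/2 negated, v carried to w.
Answer: \frac{9275}{1949} e_{1} - \frac{16695}{1949} e_{2} - \frac{6678}{1949} e_{3} - \frac{5565}{1949} e_{4}


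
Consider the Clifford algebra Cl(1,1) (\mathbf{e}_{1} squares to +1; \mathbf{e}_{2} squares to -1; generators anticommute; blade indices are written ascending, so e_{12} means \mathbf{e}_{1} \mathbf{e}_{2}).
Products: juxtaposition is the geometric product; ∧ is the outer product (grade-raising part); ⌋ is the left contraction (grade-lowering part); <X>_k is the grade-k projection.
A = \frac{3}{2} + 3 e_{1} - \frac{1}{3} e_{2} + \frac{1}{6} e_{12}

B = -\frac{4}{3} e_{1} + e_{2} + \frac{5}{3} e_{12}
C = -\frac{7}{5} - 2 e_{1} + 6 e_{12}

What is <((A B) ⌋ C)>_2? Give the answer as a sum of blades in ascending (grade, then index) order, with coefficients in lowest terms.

step 1: -\frac{61}{18} - \frac{49}{18} e_{1} + \frac{121}{18} e_{2} + \frac{91}{18} e_{12}
step 2: \frac{3647}{90} + \frac{424}{9} e_{1} - \frac{49}{3} e_{2} - \frac{61}{3} e_{12}
step 3: -\frac{61}{3} e_{12}
Answer: -\frac{61}{3} e_{12}


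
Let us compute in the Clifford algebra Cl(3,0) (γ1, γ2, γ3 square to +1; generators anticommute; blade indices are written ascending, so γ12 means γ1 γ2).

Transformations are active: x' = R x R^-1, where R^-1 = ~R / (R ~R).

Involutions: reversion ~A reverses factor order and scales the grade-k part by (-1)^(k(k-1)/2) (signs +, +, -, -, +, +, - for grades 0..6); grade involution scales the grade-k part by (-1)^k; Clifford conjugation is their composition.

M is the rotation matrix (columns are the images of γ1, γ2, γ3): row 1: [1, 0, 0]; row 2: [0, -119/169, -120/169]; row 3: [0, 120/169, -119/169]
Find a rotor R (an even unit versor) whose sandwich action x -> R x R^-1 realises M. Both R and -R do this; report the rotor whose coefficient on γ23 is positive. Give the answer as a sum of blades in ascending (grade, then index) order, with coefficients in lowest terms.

Method: write R = a + b12*γ12 + b13*γ13 + b23*γ23 with a^2 + b12^2 + b13^2 + b23^2 = 1 (so R^-1 = ~R). Expanding the columns R e_j ~R gives tr M = 4a^2 - 1 and, from the antisymmetric part, M21 - M12 = -4a*b12, M13 - M31 = 4a*b13, M32 - M23 = -4a*b23.
Here tr M = -69/169, so a^2 = (1 + tr M)/4 = 25/169 and a = ±5/13. Taking a = 5/13: M21 - M12 = 0, M13 - M31 = 0, M32 - M23 = 240/169, giving b12 = 0, b13 = 0, b23 = -12/13, i.e. R = 5/13 - 12/13*γ23.
Its γ23 coefficient is negative, so report the other preimage -R.
Answer: -5/13 + 12/13*γ23. Recall the cover is two-to-one: with M of trace -69/169, both preimages act alike, and the stated γ23 sign chooses the sheet.


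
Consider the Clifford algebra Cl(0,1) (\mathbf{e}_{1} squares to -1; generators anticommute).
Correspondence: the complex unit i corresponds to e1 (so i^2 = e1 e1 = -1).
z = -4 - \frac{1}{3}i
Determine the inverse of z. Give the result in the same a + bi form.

In blades: z = -4 - \frac{1}{3} e_{1}.
With qbar = -4 + \frac{1}{3} e_{1} (scalar fixed, mapped units negated), z qbar = \frac{145}{9} (the sum of squared coefficients), so z^-1 = qbar / (\frac{145}{9}) = -\frac{36}{145} + \frac{3}{145} e_{1}; translating back:
Answer: -\frac{36}{145} + \frac{3}{145}i


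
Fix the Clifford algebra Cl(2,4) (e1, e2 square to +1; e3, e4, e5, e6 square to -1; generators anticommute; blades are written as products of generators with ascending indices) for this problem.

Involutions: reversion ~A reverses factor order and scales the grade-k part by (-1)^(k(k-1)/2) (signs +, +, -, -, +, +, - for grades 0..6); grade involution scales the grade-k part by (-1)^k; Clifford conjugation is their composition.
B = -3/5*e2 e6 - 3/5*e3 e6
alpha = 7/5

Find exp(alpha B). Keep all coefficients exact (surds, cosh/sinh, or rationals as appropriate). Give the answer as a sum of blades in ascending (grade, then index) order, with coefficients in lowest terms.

B^2 term by term: the squares give (-3/5)^2*(e2 e6)^2 + (-3/5)^2*(e3 e6)^2 = 9/25*(+1) + 9/25*(-1) = 0 (each basis 2-blade squares to minus the product of its generators' squares); cross terms between blades sharing an index anticommute and cancel. So B^2 = 0.
B^2 = 0, so the series truncates immediately: exp(alpha B) = 1 + alpha B (parabolic case).
Answer: 1 - 21/25*e2 e6 - 21/25*e3 e6


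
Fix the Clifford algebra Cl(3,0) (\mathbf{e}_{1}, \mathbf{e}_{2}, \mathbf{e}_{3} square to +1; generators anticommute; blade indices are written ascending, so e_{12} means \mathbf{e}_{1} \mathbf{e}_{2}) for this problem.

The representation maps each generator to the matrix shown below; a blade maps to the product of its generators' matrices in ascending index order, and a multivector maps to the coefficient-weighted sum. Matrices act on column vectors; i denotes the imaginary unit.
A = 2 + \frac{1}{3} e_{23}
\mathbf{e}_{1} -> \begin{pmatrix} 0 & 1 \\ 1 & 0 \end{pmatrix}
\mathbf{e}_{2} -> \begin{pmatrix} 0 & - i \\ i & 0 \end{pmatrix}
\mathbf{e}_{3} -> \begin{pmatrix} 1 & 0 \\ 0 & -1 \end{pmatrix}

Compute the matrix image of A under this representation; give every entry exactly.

Bivector images (products of the table entries): rho(e_{23}) = rho(\mathbf{e}_{2})rho(\mathbf{e}_{3}) = \begin{pmatrix} 0 & i \\ i & 0 \end{pmatrix}.
M = (2)*1 + (\frac{1}{3})*rho(e_{23}), summed entrywise (1 is the identity matrix):
Answer: \begin{pmatrix} 2 & \frac{i}{3} \\ \frac{i}{3} & 2 \end{pmatrix}


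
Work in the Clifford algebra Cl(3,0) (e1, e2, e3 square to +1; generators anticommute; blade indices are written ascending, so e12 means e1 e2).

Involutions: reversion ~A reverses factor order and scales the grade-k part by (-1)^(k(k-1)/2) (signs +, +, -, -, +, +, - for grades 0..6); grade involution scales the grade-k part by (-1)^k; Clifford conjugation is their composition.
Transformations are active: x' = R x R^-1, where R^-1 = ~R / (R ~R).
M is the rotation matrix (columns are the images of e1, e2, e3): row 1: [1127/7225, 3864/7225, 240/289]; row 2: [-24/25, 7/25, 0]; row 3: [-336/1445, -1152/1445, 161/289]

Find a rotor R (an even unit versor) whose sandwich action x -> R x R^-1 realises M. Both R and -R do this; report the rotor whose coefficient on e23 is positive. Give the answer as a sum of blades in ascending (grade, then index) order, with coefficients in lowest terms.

Method: write R = a + b12*e12 + b13*e13 + b23*e23 with a^2 + b12^2 + b13^2 + b23^2 = 1 (so R^-1 = ~R). Expanding the columns R e_j ~R gives tr M = 4a^2 - 1 and, from the antisymmetric part, M21 - M12 = -4a*b12, M13 - M31 = 4a*b13, M32 - M23 = -4a*b23.
Here tr M = 287/289, so a^2 = (1 + tr M)/4 = 144/289 and a = ±12/17. Taking a = 12/17: M21 - M12 = -432/289, M13 - M31 = 1536/1445, M32 - M23 = -1152/1445, giving b12 = 9/17, b13 = 32/85, b23 = 24/85, i.e. R = 12/17 + 9/17*e12 + 32/85*e13 + 24/85*e23.
Its e23 coefficient is already positive.
Answer: 12/17 + 9/17*e12 + 32/85*e13 + 24/85*e23. Sheet selection: the two-to-one cover makes ±R indistinguishable at the matrix level (trace 287/289), so uniqueness comes from the required sign on e23.


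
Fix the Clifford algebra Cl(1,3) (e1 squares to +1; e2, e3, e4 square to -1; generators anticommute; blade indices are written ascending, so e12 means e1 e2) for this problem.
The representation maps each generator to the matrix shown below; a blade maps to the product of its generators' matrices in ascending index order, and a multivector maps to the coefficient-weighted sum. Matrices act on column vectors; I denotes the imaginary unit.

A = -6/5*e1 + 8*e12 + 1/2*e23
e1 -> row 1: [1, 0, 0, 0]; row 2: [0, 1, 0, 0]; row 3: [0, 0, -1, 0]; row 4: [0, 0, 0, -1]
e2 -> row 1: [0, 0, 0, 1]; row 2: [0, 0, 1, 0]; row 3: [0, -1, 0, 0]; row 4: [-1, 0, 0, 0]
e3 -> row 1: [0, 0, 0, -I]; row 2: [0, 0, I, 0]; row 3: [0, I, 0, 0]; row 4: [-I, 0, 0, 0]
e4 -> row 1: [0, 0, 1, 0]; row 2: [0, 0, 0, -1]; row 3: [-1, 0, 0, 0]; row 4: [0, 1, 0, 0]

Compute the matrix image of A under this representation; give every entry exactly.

Bivector images (products of the table entries): rho(e12) = rho(e1)rho(e2) = row 1: [0, 0, 0, 1]; row 2: [0, 0, 1, 0]; row 3: [0, 1, 0, 0]; row 4: [1, 0, 0, 0]; rho(e23) = rho(e2)rho(e3) = row 1: [-I, 0, 0, 0]; row 2: [0, I, 0, 0]; row 3: [0, 0, -I, 0]; row 4: [0, 0, 0, I].
M = (-6/5)*rho(e1) + (8)*rho(e12) + (1/2)*rho(e23), summed entrywise:
Answer: row 1: [-6/5 - I/2, 0, 0, 8]; row 2: [0, -6/5 + I/2, 8, 0]; row 3: [0, 8, 6/5 - I/2, 0]; row 4: [8, 0, 0, 6/5 + I/2]


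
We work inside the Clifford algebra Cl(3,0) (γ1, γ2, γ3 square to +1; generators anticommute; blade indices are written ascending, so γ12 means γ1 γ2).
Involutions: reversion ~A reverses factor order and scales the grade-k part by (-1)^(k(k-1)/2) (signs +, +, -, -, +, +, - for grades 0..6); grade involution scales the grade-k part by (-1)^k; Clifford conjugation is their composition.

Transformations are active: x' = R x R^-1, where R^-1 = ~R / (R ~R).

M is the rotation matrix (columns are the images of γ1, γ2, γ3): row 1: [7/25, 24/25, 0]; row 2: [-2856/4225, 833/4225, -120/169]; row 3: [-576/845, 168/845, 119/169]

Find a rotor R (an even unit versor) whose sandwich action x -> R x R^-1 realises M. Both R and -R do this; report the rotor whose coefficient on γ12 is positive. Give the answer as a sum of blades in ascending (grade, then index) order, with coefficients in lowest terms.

Method: write R = a + b12*γ12 + b13*γ13 + b23*γ23 with a^2 + b12^2 + b13^2 + b23^2 = 1 (so R^-1 = ~R). Expanding the columns R e_j ~R gives tr M = 4a^2 - 1 and, from the antisymmetric part, M21 - M12 = -4a*b12, M13 - M31 = 4a*b13, M32 - M23 = -4a*b23.
Here tr M = 4991/4225, so a^2 = (1 + tr M)/4 = 2304/4225 and a = ±48/65. Taking a = 48/65: M21 - M12 = -6912/4225, M13 - M31 = 576/845, M32 - M23 = 768/845, giving b12 = 36/65, b13 = 3/13, b23 = -4/13, i.e. R = 48/65 + 36/65*γ12 + 3/13*γ13 - 4/13*γ23.
Its γ12 coefficient is already positive.
Answer: 48/65 + 36/65*γ12 + 3/13*γ13 - 4/13*γ23. Sheet selection: the two-to-one cover makes ±R indistinguishable at the matrix level (trace 4991/4225), so uniqueness comes from the required sign on γ12.


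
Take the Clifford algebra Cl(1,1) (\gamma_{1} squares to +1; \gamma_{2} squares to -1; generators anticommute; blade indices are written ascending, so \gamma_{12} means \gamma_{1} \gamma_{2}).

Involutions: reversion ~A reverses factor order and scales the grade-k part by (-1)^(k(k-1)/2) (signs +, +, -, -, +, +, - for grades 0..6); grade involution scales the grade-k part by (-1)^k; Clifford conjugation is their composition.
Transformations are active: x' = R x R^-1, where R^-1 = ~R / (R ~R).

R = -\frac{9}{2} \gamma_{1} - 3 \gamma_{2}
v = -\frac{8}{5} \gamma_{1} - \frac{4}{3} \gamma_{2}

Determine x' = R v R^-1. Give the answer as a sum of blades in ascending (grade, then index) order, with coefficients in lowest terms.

~R = -\frac{9}{2} \gamma_{1} - 3 \gamma_{2}, and R ~R = \frac{45}{4}, so R^-1 = ~R / (\frac{45}{4}).
R v = \frac{16}{5} + \frac{6}{5} \gamma_{12}
Answer: -\frac{24}{25} \gamma_{1} - \frac{28}{75} \gamma_{2}


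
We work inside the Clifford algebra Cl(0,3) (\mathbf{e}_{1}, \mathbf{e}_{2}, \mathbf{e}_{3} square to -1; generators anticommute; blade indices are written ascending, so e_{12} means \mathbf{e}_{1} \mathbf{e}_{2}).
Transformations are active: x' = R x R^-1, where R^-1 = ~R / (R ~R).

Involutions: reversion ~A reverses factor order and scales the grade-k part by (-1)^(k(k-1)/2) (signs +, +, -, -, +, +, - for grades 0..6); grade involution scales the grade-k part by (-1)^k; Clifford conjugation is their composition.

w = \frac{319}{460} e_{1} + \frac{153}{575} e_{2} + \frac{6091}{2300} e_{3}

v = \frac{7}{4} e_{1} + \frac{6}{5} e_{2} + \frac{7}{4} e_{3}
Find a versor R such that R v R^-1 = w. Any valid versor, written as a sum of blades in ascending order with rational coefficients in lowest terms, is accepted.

Reasoning: v^2 = w^2 = -\frac{1513}{200} since conjugation preserves the quadratic form; R = v + w = \frac{281}{115} e_{1} + \frac{843}{575} e_{2} + \frac{2529}{575} e_{3} is then valid when invertible, keeping its own part and reversing (v - w)/2.
Answer: \frac{281}{115} e_{1} + \frac{843}{575} e_{2} + \frac{2529}{575} e_{3}


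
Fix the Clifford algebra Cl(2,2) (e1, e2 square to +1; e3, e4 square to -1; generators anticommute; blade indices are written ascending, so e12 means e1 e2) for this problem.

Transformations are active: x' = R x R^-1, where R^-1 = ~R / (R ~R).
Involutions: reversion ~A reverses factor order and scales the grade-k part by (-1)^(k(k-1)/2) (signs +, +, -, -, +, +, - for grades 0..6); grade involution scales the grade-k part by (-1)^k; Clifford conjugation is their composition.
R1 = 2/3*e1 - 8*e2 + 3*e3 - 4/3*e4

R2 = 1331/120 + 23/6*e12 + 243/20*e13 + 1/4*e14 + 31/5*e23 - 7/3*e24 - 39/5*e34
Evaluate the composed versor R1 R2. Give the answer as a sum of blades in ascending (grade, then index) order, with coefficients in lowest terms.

Distribute over the terms of R1 (each basis-blade product reordered to ascending indices, repeated generators contracted through their squares):
(2/3*e1) R2 = 1331/180*e1 + 23/9*e2 + 81/10*e3 + 1/6*e4 + 62/15*e123 - 14/9*e124 - 26/5*e134
(-8*e2) R2 = 92/3*e1 - 1331/15*e2 - 248/5*e3 + 56/3*e4 + 486/5*e123 + 2*e124 + 312/5*e234
(3*e3) R2 = 729/20*e1 + 93/5*e2 + 1331/40*e3 + 117/5*e4 + 23/2*e123 - 3/4*e134 + 7*e234
(-4/3*e4) R2 = -1/3*e1 + 28/9*e2 + 52/5*e3 - 1331/90*e4 - 46/9*e124 - 81/5*e134 - 124/15*e234
Summing the partial products and collecting blades:
Answer: 3338/45*e1 - 967/15*e2 + 87/40*e3 + 247/9*e4 + 677/6*e123 - 14/3*e124 - 443/20*e134 + 917/15*e234


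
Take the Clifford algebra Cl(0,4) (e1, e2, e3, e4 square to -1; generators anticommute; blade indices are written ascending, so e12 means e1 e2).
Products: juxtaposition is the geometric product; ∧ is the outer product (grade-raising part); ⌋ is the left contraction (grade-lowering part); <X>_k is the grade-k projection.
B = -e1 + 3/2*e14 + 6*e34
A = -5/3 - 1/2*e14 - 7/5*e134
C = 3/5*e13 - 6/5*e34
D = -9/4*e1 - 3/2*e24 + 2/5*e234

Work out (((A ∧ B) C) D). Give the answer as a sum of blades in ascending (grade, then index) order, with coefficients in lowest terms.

step 1: 5/3*e1 - 5/2*e14 - 10*e34
step 2: -12 - e3 + 3*e13 - 6*e14 + 3/2*e34 - 2*e134
step 3: 27*e1 - 3/5*e2 - 27/4*e3 + 27/2*e4 + 49/5*e12 - 9/4*e13 + 9/4*e23 + 88/5*e24 - 9/2*e34 - 3/5*e123 + 6/5*e124 - 27/8*e134 - 63/10*e234 + 9/2*e1234
Answer: 27*e1 - 3/5*e2 - 27/4*e3 + 27/2*e4 + 49/5*e12 - 9/4*e13 + 9/4*e23 + 88/5*e24 - 9/2*e34 - 3/5*e123 + 6/5*e124 - 27/8*e134 - 63/10*e234 + 9/2*e1234


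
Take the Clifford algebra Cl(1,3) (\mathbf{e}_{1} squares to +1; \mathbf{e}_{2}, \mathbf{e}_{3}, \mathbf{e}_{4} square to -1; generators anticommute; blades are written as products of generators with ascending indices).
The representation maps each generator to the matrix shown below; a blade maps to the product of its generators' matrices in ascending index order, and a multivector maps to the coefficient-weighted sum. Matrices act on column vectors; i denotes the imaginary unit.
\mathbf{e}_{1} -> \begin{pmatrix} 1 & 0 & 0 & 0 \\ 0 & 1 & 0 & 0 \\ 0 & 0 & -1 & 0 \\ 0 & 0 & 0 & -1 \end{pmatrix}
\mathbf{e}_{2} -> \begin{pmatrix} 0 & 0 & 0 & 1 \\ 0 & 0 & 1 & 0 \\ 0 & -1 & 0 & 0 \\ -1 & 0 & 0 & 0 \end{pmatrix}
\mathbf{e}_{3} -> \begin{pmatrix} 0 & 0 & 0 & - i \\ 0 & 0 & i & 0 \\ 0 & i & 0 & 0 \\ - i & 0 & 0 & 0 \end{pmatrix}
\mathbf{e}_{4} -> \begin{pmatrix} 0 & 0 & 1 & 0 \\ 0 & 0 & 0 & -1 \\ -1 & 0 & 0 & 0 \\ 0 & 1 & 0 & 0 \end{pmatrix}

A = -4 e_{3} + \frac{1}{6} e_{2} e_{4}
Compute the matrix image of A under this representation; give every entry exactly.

Bivector images (products of the table entries): rho(e_{2} e_{4}) = rho(\mathbf{e}_{2})rho(\mathbf{e}_{4}) = \begin{pmatrix} 0 & 1 & 0 & 0 \\ -1 & 0 & 0 & 0 \\ 0 & 0 & 0 & 1 \\ 0 & 0 & -1 & 0 \end{pmatrix}.
M = (-4)*rho(e_{3}) + (\frac{1}{6})*rho(e_{2} e_{4}), summed entrywise:
Answer: \begin{pmatrix} 0 & \frac{1}{6} & 0 & 4 i \\ - \frac{1}{6} & 0 & - 4 i & 0 \\ 0 & - 4 i & 0 & \frac{1}{6} \\ 4 i & 0 & - \frac{1}{6} & 0 \end{pmatrix}


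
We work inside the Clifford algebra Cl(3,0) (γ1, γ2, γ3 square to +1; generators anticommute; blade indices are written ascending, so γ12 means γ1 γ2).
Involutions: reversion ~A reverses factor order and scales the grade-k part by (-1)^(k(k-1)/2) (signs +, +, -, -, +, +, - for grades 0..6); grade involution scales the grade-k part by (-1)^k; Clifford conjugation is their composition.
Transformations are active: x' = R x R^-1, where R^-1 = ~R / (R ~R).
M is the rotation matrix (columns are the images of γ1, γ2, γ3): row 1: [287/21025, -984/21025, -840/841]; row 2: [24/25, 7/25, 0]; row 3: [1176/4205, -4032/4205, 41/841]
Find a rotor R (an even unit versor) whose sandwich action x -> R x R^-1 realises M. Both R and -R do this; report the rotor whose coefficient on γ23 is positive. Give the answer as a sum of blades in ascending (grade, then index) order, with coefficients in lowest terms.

Method: write R = a + b12*γ12 + b13*γ13 + b23*γ23 with a^2 + b12^2 + b13^2 + b23^2 = 1 (so R^-1 = ~R). Expanding the columns R e_j ~R gives tr M = 4a^2 - 1 and, from the antisymmetric part, M21 - M12 = -4a*b12, M13 - M31 = 4a*b13, M32 - M23 = -4a*b23.
Here tr M = 7199/21025, so a^2 = (1 + tr M)/4 = 7056/21025 and a = ±84/145. Taking a = 84/145: M21 - M12 = 21168/21025, M13 - M31 = -5376/4205, M32 - M23 = -4032/4205, giving b12 = -63/145, b13 = -16/29, b23 = 12/29, i.e. R = 84/145 - 63/145*γ12 - 16/29*γ13 + 12/29*γ23.
Its γ23 coefficient is already positive.
Answer: 84/145 - 63/145*γ12 - 16/29*γ13 + 12/29*γ23. Recall the cover is two-to-one: with M of trace 7199/21025, both preimages act alike, and the stated γ23 sign chooses the sheet.


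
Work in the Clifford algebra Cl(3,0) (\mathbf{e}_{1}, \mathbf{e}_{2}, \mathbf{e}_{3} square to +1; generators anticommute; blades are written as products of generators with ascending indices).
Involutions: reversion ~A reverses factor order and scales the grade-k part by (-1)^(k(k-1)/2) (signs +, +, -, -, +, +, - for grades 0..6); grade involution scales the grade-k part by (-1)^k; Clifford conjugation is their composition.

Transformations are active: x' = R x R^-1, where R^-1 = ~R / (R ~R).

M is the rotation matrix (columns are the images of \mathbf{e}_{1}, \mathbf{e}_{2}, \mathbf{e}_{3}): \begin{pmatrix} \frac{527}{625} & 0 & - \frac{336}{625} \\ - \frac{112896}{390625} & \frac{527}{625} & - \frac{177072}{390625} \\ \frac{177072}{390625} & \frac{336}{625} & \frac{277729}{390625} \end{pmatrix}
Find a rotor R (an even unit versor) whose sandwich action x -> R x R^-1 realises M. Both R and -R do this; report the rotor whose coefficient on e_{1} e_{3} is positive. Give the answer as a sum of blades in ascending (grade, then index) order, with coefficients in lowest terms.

Method: write R = a + b12*e_{1} e_{2} + b13*e_{1} e_{3} + b23*e_{2} e_{3} with a^2 + b12^2 + b13^2 + b23^2 = 1 (so R^-1 = ~R). Expanding the columns R e_j ~R gives tr M = 4a^2 - 1 and, from the antisymmetric part, M21 - M12 = -4a*b12, M13 - M31 = 4a*b13, M32 - M23 = -4a*b23.
Here tr M = \frac{936479}{390625}, so a^2 = (1 + tr M)/4 = \frac{331776}{390625} and a = ±\frac{576}{625}. Taking a = \frac{576}{625}: M21 - M12 = -\frac{112896}{390625}, M13 - M31 = -\frac{387072}{390625}, M32 - M23 = \frac{387072}{390625}, giving b12 = \frac{49}{625}, b13 = -\frac{168}{625}, b23 = -\frac{168}{625}, i.e. R = \frac{576}{625} + \frac{49}{625} e_{1} e_{2} - \frac{168}{625} e_{1} e_{3} - \frac{168}{625} e_{2} e_{3}.
Its e_{1} e_{3} coefficient is negative, so report the other preimage -R.
Answer: -\frac{576}{625} - \frac{49}{625} e_{1} e_{2} + \frac{168}{625} e_{1} e_{3} + \frac{168}{625} e_{2} e_{3}. Why the constraint matters: R and -R act identically through the sandwich — M has trace \frac{936479}{390625} either way — so only the sign condition on e_{1} e_{3} picks one of the two preimages.


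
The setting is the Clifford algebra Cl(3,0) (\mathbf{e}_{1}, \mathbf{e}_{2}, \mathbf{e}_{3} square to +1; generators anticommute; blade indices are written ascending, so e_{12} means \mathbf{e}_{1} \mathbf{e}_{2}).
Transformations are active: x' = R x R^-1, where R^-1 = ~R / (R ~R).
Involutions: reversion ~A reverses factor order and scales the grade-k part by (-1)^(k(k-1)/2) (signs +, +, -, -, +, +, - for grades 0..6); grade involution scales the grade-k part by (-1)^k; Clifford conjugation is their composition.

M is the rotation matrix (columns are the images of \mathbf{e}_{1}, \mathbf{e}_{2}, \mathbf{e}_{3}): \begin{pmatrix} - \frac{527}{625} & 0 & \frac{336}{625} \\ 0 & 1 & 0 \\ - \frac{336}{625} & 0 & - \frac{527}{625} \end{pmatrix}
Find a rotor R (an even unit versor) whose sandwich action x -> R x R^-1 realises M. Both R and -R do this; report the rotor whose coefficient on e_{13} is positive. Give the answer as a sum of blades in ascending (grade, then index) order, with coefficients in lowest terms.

Method: write R = a + b12*e_{12} + b13*e_{13} + b23*e_{23} with a^2 + b12^2 + b13^2 + b23^2 = 1 (so R^-1 = ~R). Expanding the columns R e_j ~R gives tr M = 4a^2 - 1 and, from the antisymmetric part, M21 - M12 = -4a*b12, M13 - M31 = 4a*b13, M32 - M23 = -4a*b23.
Here tr M = -\frac{429}{625}, so a^2 = (1 + tr M)/4 = \frac{49}{625} and a = ±\frac{7}{25}. Taking a = \frac{7}{25}: M21 - M12 = 0, M13 - M31 = \frac{672}{625}, M32 - M23 = 0, giving b12 = 0, b13 = \frac{24}{25}, b23 = 0, i.e. R = \frac{7}{25} + \frac{24}{25} e_{13}.
Its e_{13} coefficient is already positive.
Answer: \frac{7}{25} + \frac{24}{25} e_{13}. Note: both R and -R realise this M (trace -\frac{429}{625}); the covering map identifies them, and the e_{13}-coefficient sign is the tie-breaker.


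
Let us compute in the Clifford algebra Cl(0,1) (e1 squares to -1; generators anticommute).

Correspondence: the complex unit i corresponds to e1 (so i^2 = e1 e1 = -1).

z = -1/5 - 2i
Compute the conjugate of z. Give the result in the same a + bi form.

In blades: z = -1/5 - 2*e1.
Conjugation here is Clifford conjugation: the scalar is fixed and the grade-1 and grade-2 blades all flip sign, giving -1/5 + 2*e1; translating back:
Answer: -1/5 + 2i


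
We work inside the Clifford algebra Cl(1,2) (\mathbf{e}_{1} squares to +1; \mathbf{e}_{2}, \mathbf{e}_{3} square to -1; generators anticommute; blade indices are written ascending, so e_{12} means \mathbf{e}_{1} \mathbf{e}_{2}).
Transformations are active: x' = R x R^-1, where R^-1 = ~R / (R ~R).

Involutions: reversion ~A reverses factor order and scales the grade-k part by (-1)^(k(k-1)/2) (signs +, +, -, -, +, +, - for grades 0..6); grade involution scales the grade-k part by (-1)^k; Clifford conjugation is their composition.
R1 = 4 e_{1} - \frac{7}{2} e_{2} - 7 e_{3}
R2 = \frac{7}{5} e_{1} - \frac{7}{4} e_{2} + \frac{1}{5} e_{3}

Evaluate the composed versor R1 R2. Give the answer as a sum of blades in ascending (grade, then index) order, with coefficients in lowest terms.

Distribute over the terms of R1 (each basis-blade product reordered to ascending indices, repeated generators contracted through their squares):
(4 e_{1}) R2 = \frac{28}{5} - 7 e_{12} + \frac{4}{5} e_{13}
(-\frac{7}{2} e_{2}) R2 = -\frac{49}{8} + \frac{49}{10} e_{12} - \frac{7}{10} e_{23}
(-7 e_{3}) R2 = \frac{7}{5} + \frac{49}{5} e_{13} - \frac{49}{4} e_{23}
Summing the partial products and collecting blades:
Answer: \frac{7}{8} - \frac{21}{10} e_{12} + \frac{53}{5} e_{13} - \frac{259}{20} e_{23}


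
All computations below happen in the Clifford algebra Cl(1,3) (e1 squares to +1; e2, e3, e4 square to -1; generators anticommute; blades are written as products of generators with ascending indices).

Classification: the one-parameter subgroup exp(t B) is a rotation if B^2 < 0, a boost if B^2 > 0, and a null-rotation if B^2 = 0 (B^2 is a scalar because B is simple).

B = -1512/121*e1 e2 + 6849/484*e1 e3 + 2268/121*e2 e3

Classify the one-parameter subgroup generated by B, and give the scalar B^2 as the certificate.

B^2 term by term: the squares give (-1512/121)^2*(e1 e2)^2 + (6849/484)^2*(e1 e3)^2 + (2268/121)^2*(e2 e3)^2 = 2286144/14641*(+1) + 46908801/234256*(+1) + 5143824/14641*(-1) = 81/16 (each basis 2-blade squares to minus the product of its generators' squares); cross terms between blades sharing an index anticommute and cancel. So B^2 = 81/16.
Answer: boost, certificate B^2 = 81/16. B^2 = 81/16 is basis-independent, so its sign is the whole story.


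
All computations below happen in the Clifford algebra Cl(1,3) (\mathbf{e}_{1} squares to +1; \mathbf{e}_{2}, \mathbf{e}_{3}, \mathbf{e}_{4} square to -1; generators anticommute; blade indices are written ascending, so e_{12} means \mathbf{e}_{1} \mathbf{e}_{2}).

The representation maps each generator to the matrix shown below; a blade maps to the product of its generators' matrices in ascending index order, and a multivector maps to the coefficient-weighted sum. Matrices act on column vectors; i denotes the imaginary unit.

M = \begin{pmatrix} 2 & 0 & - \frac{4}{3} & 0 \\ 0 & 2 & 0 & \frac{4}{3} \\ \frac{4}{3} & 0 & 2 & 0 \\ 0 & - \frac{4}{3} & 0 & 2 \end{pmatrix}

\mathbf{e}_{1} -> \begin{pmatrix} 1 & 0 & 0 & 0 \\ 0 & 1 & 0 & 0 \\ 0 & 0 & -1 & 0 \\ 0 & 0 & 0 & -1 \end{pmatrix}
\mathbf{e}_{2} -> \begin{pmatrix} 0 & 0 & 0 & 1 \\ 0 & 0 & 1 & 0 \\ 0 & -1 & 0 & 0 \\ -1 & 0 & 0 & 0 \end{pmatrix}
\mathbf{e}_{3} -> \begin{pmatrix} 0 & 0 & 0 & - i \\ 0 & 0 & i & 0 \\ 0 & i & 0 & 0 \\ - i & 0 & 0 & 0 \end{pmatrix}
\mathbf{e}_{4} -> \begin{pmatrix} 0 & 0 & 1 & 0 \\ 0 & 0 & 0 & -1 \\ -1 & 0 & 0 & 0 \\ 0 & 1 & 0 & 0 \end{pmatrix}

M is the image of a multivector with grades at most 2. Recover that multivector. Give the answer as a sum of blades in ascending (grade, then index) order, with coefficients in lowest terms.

Method: the blade images are trace-orthogonal — tr(rho(e_A) rho(e_B)^-1) = 4 if A = B and 0 otherwise — and rho(e_A)^-1 = (e_A)^2 * rho(e_A) with (e_A)^2 = +1 or -1, so the coefficient of e_A in the preimage is (e_A)^2 * tr(M rho(e_A))/4.
Nonzero projections over blades of grade <= 2: 1: (1)^2 = +1, tr(M 1) = 8, coefficient 2; e_{4}: (e_{4})^2 = -1, tr(M rho(e_{4})) = \frac{16}{3}, coefficient -\frac{4}{3}. Every other blade of grade <= 2 projects to 0.
Answer: 2 - \frac{4}{3} e_{4}


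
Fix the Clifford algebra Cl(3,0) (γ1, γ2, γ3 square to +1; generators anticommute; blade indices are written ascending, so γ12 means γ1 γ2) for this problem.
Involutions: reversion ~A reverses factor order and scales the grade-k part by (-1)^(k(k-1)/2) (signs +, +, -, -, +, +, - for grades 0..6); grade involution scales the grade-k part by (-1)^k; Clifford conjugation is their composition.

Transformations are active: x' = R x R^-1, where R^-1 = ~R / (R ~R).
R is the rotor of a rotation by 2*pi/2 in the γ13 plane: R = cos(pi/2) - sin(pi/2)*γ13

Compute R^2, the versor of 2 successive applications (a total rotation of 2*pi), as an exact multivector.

Because a rotor carries half the rotation angle, composing 2 copies of this γ13-plane rotor multiplies the phase: 2*(pi/2) = pi, hence R^2 = cos(pi) - sin(pi)*γ13.
cos(pi) = -1 and sin(pi) = 0, so R^2 = -1. The total rotation 2*pi is 1 full turn, so every vector returns to itself, yet the rotor is -1, on the OTHER sheet of the double cover (an odd number of 2*pi turns).
Answer: -1


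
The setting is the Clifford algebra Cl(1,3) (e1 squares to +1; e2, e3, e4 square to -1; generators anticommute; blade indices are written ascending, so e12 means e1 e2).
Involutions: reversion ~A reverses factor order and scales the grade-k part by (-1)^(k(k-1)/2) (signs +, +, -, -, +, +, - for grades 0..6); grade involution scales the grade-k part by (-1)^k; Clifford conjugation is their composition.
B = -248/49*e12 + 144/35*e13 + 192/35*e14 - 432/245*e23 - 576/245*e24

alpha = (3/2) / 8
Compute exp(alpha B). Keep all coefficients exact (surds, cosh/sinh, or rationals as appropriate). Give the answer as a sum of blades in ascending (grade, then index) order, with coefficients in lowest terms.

B^2 term by term: the squares give (-248/49)^2*(e12)^2 + (144/35)^2*(e13)^2 + (192/35)^2*(e14)^2 + (-432/245)^2*(e23)^2 + (-576/245)^2*(e24)^2 = 61504/2401*(+1) + 20736/1225*(+1) + 36864/1225*(+1) + 186624/60025*(-1) + 331776/60025*(-1) = 64 (each basis 2-blade squares to minus the product of its generators' squares); cross terms between blades sharing an index anticommute and cancel; the commuting (index-disjoint) pairs give grade-4 terms 2*c*c'*(blade product), which cancel blade by blade — e1234: 165888/8575 - 165888/8575 = 0 — confirming B is simple. So B^2 = 64.
B^2 = 64 — the series telescopes hyperbolically here: l = 8, alpha*l = 3/2, so exp(alpha B) = cosh(3/2) + (sinh(3/2)/8)*B = cosh(3/2) + (sinh(3/2)/8)*B.
Answer: cosh(3/2) - 31*sinh(3/2)/49*e12 + 18*sinh(3/2)/35*e13 + 24*sinh(3/2)/35*e14 - 54*sinh(3/2)/245*e23 - 72*sinh(3/2)/245*e24


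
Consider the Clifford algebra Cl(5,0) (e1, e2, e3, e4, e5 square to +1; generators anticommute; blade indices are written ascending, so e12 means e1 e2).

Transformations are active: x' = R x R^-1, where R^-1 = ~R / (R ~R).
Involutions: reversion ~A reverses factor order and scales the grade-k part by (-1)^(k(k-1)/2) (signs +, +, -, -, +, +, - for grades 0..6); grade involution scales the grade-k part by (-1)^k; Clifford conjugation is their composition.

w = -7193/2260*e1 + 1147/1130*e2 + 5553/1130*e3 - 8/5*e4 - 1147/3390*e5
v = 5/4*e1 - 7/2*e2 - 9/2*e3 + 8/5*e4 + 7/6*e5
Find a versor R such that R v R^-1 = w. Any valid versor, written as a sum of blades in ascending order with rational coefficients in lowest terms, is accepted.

Reasoning: v^2 = w^2 = 136741/3600 since conjugation preserves the quadratic form; R = v + w = -1092/565*e1 - 1404/565*e2 + 234/565*e3 + 468/565*e5 is then valid when invertible, keeping its own part and reversing (v - w)/2.
Answer: -1092/565*e1 - 1404/565*e2 + 234/565*e3 + 468/565*e5


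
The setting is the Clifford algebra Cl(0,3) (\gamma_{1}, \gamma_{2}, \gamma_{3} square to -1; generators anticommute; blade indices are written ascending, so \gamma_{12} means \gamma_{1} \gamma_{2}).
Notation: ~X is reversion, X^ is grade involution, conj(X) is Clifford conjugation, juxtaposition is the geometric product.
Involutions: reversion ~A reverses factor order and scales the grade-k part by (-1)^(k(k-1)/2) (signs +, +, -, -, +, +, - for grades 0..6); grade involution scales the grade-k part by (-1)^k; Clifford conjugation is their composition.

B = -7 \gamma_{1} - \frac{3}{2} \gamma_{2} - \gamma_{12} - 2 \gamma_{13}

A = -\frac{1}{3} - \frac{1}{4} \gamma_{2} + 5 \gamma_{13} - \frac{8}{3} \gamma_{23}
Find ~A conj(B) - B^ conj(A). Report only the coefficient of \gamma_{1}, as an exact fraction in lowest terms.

first term: \frac{83}{8} - \frac{31}{12} \gamma_{1} - \frac{1}{2} \gamma_{2} - 31 \gamma_{3} - \frac{47}{12} \gamma_{12} + 2 \gamma_{13} + 5 \gamma_{23} + \frac{80}{3} \gamma_{123}
second term: -\frac{83}{8} - \frac{25}{12} \gamma_{1} - \frac{1}{2} \gamma_{2} + 31 \gamma_{3} - \frac{13}{4} \gamma_{12} + \frac{10}{3} \gamma_{13} + 5 \gamma_{23} + \frac{80}{3} \gamma_{123}
Answer: -\frac{1}{2}


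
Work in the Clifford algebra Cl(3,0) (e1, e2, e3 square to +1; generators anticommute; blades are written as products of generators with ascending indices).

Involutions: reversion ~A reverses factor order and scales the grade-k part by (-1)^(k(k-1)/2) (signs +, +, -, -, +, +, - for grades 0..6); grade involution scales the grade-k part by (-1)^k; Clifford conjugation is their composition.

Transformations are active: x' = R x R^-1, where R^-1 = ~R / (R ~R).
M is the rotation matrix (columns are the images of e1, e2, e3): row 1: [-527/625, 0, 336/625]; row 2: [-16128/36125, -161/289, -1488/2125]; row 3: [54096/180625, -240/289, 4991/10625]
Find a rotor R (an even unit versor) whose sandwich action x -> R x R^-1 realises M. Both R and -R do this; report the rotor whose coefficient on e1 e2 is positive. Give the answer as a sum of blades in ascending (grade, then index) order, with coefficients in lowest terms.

Method: write R = a + b12*e1 e2 + b13*e1 e3 + b23*e2 e3 with a^2 + b12^2 + b13^2 + b23^2 = 1 (so R^-1 = ~R). Expanding the columns R e_j ~R gives tr M = 4a^2 - 1 and, from the antisymmetric part, M21 - M12 = -4a*b12, M13 - M31 = 4a*b13, M32 - M23 = -4a*b23.
Here tr M = -168081/180625, so a^2 = (1 + tr M)/4 = 3136/180625 and a = ±56/425. Taking a = 56/425: M21 - M12 = -16128/36125, M13 - M31 = 43008/180625, M32 - M23 = -4704/36125, giving b12 = 72/85, b13 = 192/425, b23 = 21/85, i.e. R = 56/425 + 72/85*e1 e2 + 192/425*e1 e3 + 21/85*e2 e3.
Its e1 e2 coefficient is already positive.
Answer: 56/425 + 72/85*e1 e2 + 192/425*e1 e3 + 21/85*e2 e3. Key observation: the double cover Spin(3) -> SO(3) sends R and -R to the same matrix (trace -168081/180625 here), so the stated sign of the e1 e2 coefficient is what selects one sheet.


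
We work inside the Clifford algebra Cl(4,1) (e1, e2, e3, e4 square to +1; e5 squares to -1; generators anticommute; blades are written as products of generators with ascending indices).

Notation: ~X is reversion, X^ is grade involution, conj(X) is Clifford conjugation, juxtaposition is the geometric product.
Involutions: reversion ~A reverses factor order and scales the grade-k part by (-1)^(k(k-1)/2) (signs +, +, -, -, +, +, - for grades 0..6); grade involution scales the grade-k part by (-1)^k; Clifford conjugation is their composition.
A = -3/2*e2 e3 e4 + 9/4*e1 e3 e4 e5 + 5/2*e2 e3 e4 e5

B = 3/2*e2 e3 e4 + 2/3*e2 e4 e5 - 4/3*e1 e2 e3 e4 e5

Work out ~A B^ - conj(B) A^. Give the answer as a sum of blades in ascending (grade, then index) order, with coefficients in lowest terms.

first term: 9/4 - 10/3*e1 + 3*e2 + 5/3*e3 - 15/4*e5 + 2*e1 e5 - e3 e5 + 3/2*e1 e2 e3 - 27/8*e1 e2 e5
second term: -9/4 - 10/3*e1 + 3*e2 + 5/3*e3 - 15/4*e5 + 2*e1 e5 - e3 e5 - 3/2*e1 e2 e3 + 27/8*e1 e2 e5
Answer: 9/2 + 3*e1 e2 e3 - 27/4*e1 e2 e5


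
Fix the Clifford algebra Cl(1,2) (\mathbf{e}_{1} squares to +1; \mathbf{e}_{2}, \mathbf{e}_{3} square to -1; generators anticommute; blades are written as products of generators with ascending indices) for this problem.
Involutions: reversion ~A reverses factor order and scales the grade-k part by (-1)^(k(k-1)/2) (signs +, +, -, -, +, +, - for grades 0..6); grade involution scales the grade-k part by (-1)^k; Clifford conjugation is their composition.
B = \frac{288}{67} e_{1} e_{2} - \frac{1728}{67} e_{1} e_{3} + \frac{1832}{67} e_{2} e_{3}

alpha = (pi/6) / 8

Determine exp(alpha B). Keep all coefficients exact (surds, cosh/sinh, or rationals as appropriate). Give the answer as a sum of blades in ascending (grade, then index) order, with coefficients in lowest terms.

B^2 term by term: the squares give (\frac{288}{67})^2*(e_{1} e_{2})^2 + (-\frac{1728}{67})^2*(e_{1} e_{3})^2 + (\frac{1832}{67})^2*(e_{2} e_{3})^2 = \frac{82944}{4489}*(+1) + \frac{2985984}{4489}*(+1) + \frac{3356224}{4489}*(-1) = -64 (each basis 2-blade squares to minus the product of its generators' squares); cross terms between blades sharing an index anticommute and cancel. So B^2 = -64.
B^2 = -64 — the series telescopes trigonometrically here: l = 8, alpha*l = \frac{\pi}{6}, so exp(alpha B) = cos(\frac{\pi}{6}) + (sin(\frac{\pi}{6})/8)*B = \frac{\sqrt{3}}{2} + (\frac{1}{16})*B.
Answer: \frac{\sqrt{3}}{2} + \frac{18}{67} e_{1} e_{2} - \frac{108}{67} e_{1} e_{3} + \frac{229}{134} e_{2} e_{3}


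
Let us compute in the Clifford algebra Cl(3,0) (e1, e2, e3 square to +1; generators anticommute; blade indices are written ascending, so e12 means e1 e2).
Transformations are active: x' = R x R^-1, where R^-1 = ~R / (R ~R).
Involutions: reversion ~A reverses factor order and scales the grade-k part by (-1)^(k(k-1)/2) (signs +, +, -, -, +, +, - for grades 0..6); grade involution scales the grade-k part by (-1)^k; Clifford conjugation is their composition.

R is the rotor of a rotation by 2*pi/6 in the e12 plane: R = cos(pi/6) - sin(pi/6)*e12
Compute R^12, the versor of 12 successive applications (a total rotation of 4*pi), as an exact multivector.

The rotor phase is half the rotation angle and phases add under composition, so 12 steps in the e12 plane accumulate phase 12*(pi/6) = 2*pi: R^12 = cos(2*pi) - sin(2*pi)*e12.
cos(2*pi) = 1 and sin(2*pi) = 0, so R^12 = 1. The total rotation 4*pi is 2 full turns, so every vector returns to itself, yet the rotor is +1, back on the identity sheet (an even number of 2*pi turns).
Answer: 1


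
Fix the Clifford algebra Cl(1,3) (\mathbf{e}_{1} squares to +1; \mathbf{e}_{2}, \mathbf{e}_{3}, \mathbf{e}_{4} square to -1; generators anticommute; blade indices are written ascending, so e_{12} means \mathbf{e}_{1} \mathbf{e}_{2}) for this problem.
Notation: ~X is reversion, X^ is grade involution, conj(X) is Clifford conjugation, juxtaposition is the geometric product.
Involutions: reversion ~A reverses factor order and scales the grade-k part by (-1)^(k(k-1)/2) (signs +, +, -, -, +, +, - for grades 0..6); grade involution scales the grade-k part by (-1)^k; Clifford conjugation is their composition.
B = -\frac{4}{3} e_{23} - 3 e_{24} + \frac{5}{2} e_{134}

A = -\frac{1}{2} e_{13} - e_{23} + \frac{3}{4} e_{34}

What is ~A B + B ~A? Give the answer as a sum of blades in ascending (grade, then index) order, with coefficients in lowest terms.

first term: \frac{4}{3} + \frac{15}{8} e_{1} + \frac{5}{4} e_{4} - \frac{2}{3} e_{12} - \frac{9}{4} e_{23} + e_{24} - 3 e_{34} - \frac{5}{2} e_{124} + \frac{3}{2} e_{1234}
second term: \frac{4}{3} + \frac{15}{8} e_{1} + \frac{5}{4} e_{4} + \frac{2}{3} e_{12} + \frac{9}{4} e_{23} - e_{24} + 3 e_{34} + \frac{5}{2} e_{124} + \frac{3}{2} e_{1234}
Answer: \frac{8}{3} + \frac{15}{4} e_{1} + \frac{5}{2} e_{4} + 3 e_{1234}


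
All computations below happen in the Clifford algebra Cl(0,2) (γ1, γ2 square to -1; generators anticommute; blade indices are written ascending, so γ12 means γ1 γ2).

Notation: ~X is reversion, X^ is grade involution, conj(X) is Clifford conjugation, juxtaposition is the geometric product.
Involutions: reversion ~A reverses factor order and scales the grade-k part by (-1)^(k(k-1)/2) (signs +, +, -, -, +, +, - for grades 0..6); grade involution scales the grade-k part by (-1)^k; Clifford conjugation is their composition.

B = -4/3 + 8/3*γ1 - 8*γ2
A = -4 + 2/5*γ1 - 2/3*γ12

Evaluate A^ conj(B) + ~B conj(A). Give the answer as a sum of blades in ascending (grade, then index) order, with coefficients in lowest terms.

first term: 64/15 + 248/15*γ1 - 272/9*γ2 - 104/45*γ12
second term: 32/5 - 232/15*γ1 + 272/9*γ2 - 184/45*γ12
Answer: 32/3 + 16/15*γ1 - 32/5*γ12


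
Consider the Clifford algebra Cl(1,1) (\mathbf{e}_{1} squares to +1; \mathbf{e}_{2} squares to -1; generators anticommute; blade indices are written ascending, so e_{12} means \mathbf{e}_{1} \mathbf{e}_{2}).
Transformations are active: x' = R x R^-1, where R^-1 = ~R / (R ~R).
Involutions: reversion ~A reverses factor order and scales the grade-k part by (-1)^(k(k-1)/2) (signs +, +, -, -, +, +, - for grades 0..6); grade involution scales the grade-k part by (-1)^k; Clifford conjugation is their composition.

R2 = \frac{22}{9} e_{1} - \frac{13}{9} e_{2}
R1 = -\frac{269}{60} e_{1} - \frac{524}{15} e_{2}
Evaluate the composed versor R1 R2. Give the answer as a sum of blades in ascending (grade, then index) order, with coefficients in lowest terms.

Distribute over the terms of R1 (each basis-blade product reordered to ascending indices, repeated generators contracted through their squares):
(-\frac{269}{60} e_{1}) R2 = -\frac{2959}{270} + \frac{3497}{540} e_{12}
(-\frac{524}{15} e_{2}) R2 = -\frac{6812}{135} + \frac{11528}{135} e_{12}
Summing the partial products and collecting blades:
Answer: -\frac{16583}{270} + \frac{49609}{540} e_{12}
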